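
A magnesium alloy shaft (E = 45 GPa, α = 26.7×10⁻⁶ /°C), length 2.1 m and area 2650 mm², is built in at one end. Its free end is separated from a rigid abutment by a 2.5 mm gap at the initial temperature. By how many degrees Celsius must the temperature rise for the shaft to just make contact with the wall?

ΔT ≈ 44.6 °C

The gap closes when αΔT L = 2.5 mm, since the shaft is still unstressed at that instant.
ΔT = 2.5 / (26.7×10⁻⁶ × 2100) = 44.59 °C.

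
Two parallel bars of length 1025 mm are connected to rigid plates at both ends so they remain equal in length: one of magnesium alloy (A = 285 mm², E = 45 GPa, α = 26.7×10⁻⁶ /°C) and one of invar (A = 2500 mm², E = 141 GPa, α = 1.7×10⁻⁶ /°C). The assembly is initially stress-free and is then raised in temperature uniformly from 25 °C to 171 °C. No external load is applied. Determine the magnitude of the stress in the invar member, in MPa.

σ ≈ 18.1 MPa (tensile)

Both members must finish at the same length. With the larger α, the magnesium alloy tends to over-expand; the plates restrain it, putting the magnesium alloy in compression and the invar in tension. With no external load the two internal forces are equal and opposite, magnitude P.
Compatibility of the two members (thermal + elastic change equal): (α₁ − α₂)ΔT = P·[1/(A₁E₁) + 1/(A₂E₂)].
|α₁ − α₂|·ΔT = 25×10⁻⁶ × 146 = 0.00365.
1/(A₁E₁) + 1/(A₂E₂) = 1/(285×45×10³) + 1/(2500×141×10³) = 8.081×10⁻⁸ N⁻¹.
So P = 0.00365 / 8.081×10⁻⁸ = 45.17 kN.
σ_{invar} = P/A₂ = 45170/2500 = 18.07 MPa, tensile.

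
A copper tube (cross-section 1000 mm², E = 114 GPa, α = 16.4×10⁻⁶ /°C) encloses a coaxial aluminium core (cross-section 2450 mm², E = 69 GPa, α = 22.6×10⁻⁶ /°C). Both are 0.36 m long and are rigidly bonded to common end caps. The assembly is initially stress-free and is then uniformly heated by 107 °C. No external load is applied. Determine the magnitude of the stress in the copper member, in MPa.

The aluminium has the larger α, so on heating it would change length more than the copper if both were free. The rigid plates force a common final length, so the aluminium is put into compression and the copper into tension, with equal and opposite forces P (no external load).
Equating the net (thermal + elastic) strains gives |α₁ − α₂|·ΔT = P·[1/(A₁E₁) + 1/(A₂E₂)].
|α₁ − α₂|·ΔT = 6.2×10⁻⁶ × 107 = 0.0006634.
1/(A₁E₁) + 1/(A₂E₂) = 1/(1000×114×10³) + 1/(2450×69×10³) = 1.469×10⁻⁸ N⁻¹.
So P = 0.0006634 / 1.469×10⁻⁸ = 45.17 kN.
σ_{copper} = P/A₁ = 45170/1000 = 45.17 MPa, tensile.

σ ≈ 45.2 MPa (tensile)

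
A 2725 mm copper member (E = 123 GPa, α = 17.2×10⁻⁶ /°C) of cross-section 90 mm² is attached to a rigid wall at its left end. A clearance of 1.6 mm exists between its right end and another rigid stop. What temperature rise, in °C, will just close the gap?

ΔT ≈ 34.1 °C

The gap closes when αΔT L = 1.6 mm, since the member is still unstressed at that instant.
So ΔT = g/(αL) = 1.6/(17.2×10⁻⁶ × 2725) = 34.14 °C.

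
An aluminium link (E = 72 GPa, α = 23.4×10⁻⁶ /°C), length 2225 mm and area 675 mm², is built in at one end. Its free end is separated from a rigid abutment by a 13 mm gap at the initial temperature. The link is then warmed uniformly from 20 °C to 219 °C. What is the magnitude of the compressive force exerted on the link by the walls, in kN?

Unrestrained expansion: δ_free = αΔT L = 23.4×10⁻⁶ × 199 × 2225 = 10.36 mm.
Since δ_free = 10.4 mm is less than the 13 mm gap, the link never touches the wall. No axial force develops.

P ≈ 0 kN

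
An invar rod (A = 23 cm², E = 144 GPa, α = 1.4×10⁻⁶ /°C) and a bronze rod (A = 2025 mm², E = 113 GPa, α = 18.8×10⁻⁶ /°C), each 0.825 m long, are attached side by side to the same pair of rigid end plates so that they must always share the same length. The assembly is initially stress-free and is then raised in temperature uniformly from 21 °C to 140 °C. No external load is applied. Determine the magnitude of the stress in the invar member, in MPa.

σ ≈ 122 MPa (tensile)

The bronze has the larger α, so on heating it would change length more than the invar if both were free. The rigid plates force a common final length, so the bronze is put into compression and the invar into tension, with equal and opposite forces P (no external load).
Compatibility of the two members (thermal + elastic change equal): (α₁ − α₂)ΔT = P·[1/(A₁E₁) + 1/(A₂E₂)].
|α₁ − α₂|·ΔT = 17.4×10⁻⁶ × 119 = 0.002071.
1/(A₁E₁) + 1/(A₂E₂) = 1/(2300×144×10³) + 1/(2025×113×10³) = 7.389×10⁻⁹ N⁻¹.
So P = 0.002071 / 7.389×10⁻⁹ = 280.2 kN.
σ_{invar} = P/A₁ = 280200/2300 = 121.8 MPa, tensile.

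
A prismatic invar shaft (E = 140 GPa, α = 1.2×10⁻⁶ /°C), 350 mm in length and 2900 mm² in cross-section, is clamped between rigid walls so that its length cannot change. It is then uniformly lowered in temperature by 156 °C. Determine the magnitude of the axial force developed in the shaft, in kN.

With zero net strain, σ = E·αΔT = 140 GPa × 1.2×10⁻⁶ × 156 = 26.21 MPa.
Then P = σA = 26.21 × 2900 mm² = 76 kN, tensile.

P ≈ 76 kN (tensile)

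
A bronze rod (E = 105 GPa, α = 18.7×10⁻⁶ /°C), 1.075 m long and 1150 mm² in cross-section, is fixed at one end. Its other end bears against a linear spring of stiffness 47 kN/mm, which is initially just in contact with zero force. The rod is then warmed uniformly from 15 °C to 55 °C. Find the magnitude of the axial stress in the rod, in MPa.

σ ≈ 23.2 MPa (compressive)

If the spring were absent the rod would lengthen by αΔT L = 18.7×10⁻⁶ × 40 × 1075 = 0.8041 mm.
Let P be the compressive force at the spring. The rod shortens elastically by PL/(AE) and the spring compresses by P/k; together these equal δ_free.
P [ L/(AE) + 1/k ] = δ_free → P [ 1075/(1150×105×10³) + 1/(47×10³) ] = 0.8041.
P = 0.8041 / 3.018×10⁻⁵ = 26640 N.
σ = P/A = 26640/1150 = 23.17 MPa.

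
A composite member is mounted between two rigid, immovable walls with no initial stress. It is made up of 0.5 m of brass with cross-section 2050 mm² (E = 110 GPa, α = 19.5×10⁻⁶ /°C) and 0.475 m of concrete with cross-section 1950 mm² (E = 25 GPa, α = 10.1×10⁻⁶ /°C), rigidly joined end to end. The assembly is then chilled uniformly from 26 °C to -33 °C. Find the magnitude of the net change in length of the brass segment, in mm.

With the walls removed the bar would change length by δ_free = Σ αᵢΔT Lᵢ = 19.5×10⁻⁶×59×500 + 10.1×10⁻⁶×59×475 = 0.8583 mm.
The rigid supports impose zero overall length change; the single axial force P common to all segments must satisfy P Σ Lᵢ/(AᵢEᵢ) = δ_free.
Σ Lᵢ/(AᵢEᵢ) = 500/(2050×110×10³) + 475/(1950×25×10³) = 1.196×10⁻⁵ mm/N.
Hence P = δ_free / Σ(L/AE) = 0.8583/1.196×10⁻⁵ = 71.76 kN (tensile).
For the brass segment, free thermal change = 19.5×10⁻⁶×59×500 = 0.5753 mm and elastic change from P = 71760×500/(2050×110×10³) = 0.1591 mm; these oppose, so the net change is 0.416 mm (segment shortens).

|ΔL| ≈ 0.416 mm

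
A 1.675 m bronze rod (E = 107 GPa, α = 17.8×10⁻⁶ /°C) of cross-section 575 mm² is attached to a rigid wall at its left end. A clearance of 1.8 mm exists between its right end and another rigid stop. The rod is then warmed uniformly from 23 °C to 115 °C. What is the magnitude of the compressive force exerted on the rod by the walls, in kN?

P ≈ 34.6 kN

Free thermal elongation = αΔT L = 17.8×10⁻⁶ × 92 × 1675 = 2.743 mm.
The gap closes (δ_free > 1.8 mm) and the wall then resists a further 2.743 − 1.8 = 0.943 mm of expansion.
That suppressed elongation corresponds to σ = E·Δ/L = 107×10³ × 0.943/1675 = 60.24 MPa.
Force on the wall = σA = 60.24 × 575 mm² = 34.64 kN.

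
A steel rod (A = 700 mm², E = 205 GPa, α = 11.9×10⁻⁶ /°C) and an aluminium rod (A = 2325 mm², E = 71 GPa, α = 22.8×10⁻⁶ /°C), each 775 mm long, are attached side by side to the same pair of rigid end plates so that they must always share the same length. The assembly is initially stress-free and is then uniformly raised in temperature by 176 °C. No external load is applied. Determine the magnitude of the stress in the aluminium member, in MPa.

σ ≈ 63.3 MPa (compressive)

Both members must finish at the same length. With the larger α, the aluminium tends to over-expand; the plates restrain it, putting the aluminium in compression and the steel in tension. With no external load the two internal forces are equal and opposite, magnitude P.
Equating the net (thermal + elastic) strains gives |α₁ − α₂|·ΔT = P·[1/(A₁E₁) + 1/(A₂E₂)].
|α₁ − α₂|·ΔT = 10.9×10⁻⁶ × 176 = 0.001918.
1/(A₁E₁) + 1/(A₂E₂) = 1/(700×205×10³) + 1/(2325×71×10³) = 1.303×10⁻⁸ N⁻¹.
So P = 0.001918 / 1.303×10⁻⁸ = 147.3 kN.
σ_{aluminium} = P/A₂ = 147300/2325 = 63.34 MPa, compressive.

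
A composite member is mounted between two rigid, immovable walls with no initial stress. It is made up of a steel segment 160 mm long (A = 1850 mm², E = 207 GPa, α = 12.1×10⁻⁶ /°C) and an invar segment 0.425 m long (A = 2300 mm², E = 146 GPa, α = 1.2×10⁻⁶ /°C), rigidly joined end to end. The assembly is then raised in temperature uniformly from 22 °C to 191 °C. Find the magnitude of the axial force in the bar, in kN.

With the walls removed the bar would change length by δ_free = Σ αᵢΔT Lᵢ = 12.1×10⁻⁶×169×160 + 1.2×10⁻⁶×169×425 = 0.4134 mm.
The rigid supports impose zero overall length change; the single axial force P common to all segments must satisfy P Σ Lᵢ/(AᵢEᵢ) = δ_free.
Σ Lᵢ/(AᵢEᵢ) = 160/(1850×207×10³) + 425/(2300×146×10³) = 1.683×10⁻⁶ mm/N.
So P = 0.4134 / 1.683×10⁻⁶ = 245.6 kN, compressive.

P ≈ 246 kN (compressive)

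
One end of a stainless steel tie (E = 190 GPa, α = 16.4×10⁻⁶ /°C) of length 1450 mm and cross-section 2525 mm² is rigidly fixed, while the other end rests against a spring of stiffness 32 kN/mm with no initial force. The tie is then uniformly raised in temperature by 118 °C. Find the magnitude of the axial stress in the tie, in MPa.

σ ≈ 32.4 MPa (compressive)

The unrestrained thermal change is αΔT L = 16.4×10⁻⁶ × 118 × 1450 = 2.806 mm.
With a force P in the spring, the elastic change of the tie is PL/(AE) and that of the spring is P/k; compatibility requires their sum to equal δ_free.
So P = δ_free / [L/(AE) + 1/k] = 2.806 / [ 1450/(2525×190×10³) + 1/(32×10³) ].
P = 2.806 / 3.427×10⁻⁵ = 81870 N.
σ = P/A = 81870/2525 = 32.43 MPa.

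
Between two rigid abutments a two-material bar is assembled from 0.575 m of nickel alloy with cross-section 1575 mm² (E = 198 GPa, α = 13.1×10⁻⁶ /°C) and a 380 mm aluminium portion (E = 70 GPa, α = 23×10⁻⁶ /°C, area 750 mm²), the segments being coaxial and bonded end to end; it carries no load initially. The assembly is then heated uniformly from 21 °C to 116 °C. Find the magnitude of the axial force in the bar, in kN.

P ≈ 170 kN (compressive)

If the supports were absent, the total length change would be Σ αᵢΔT Lᵢ = 13.1×10⁻⁶×95×575 + 23×10⁻⁶×95×380 = 1.546 mm.
Since the ends are fixed, an axial force P builds up, equal in every segment, with P · Σ Lᵢ/(AᵢEᵢ) = δ_free.
The series flexibility is Σ Lᵢ/(AᵢEᵢ) = 575/(1575×198×10³) + 380/(750×70×10³) = 9.082×10⁻⁶ mm/N.
So P = 1.546 / 9.082×10⁻⁶ = 170.2 kN, compressive.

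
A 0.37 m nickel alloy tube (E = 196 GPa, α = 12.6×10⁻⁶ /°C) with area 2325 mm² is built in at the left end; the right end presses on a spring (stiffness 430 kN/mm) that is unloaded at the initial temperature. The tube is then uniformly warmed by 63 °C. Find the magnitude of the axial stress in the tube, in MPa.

If the spring were absent the tube would lengthen by αΔT L = 12.6×10⁻⁶ × 63 × 370 = 0.2937 mm.
Let P be the compressive force at the spring. The tube shortens elastically by PL/(AE) and the spring compresses by P/k; together these equal δ_free.
So P = δ_free / [L/(AE) + 1/k] = 0.2937 / [ 370/(2325×196×10³) + 1/(430×10³) ].
P = 0.2937 / 3.138×10⁻⁶ = 93610 N.
σ = P/A = 93610/2325 = 40.26 MPa.

σ ≈ 40.3 MPa (compressive)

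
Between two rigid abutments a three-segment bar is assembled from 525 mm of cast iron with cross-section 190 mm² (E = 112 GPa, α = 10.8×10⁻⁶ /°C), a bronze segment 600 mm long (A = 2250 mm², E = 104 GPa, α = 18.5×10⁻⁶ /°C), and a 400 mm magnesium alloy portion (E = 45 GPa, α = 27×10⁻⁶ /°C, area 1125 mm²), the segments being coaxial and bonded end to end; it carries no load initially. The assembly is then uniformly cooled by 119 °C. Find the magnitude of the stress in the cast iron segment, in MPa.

If the supports were absent, the total length change would be Σ αᵢΔT Lᵢ = 10.8×10⁻⁶×119×525 + 18.5×10⁻⁶×119×600 + 27×10⁻⁶×119×400 = 3.281 mm.
Since the ends are fixed, an axial force P builds up, equal in every segment, with P · Σ Lᵢ/(AᵢEᵢ) = δ_free.
The series flexibility is Σ Lᵢ/(AᵢEᵢ) = 525/(190×112×10³) + 600/(2250×104×10³) + 400/(1125×45×10³) = 3.514×10⁻⁵ mm/N.
Hence P = δ_free / Σ(L/AE) = 3.281/3.514×10⁻⁵ = 93.37 kN (tensile).
σ_{cast iron} = P / A = 93370 / 190 = 491.4 MPa.

σ ≈ 491 MPa (tensile)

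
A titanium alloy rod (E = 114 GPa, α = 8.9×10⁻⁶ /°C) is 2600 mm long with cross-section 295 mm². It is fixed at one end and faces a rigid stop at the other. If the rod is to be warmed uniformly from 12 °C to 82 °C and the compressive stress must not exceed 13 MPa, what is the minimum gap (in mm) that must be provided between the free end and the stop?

With no wall the rod would lengthen by αΔT L = 8.9×10⁻⁶ × 70 × 2600 = 1.62 mm.
A stress of 13 MPa corresponds to the wall pushing the rod back by σL/E = 13×2600/(114×10³) = 0.2965 mm.
So the gap has to take up the difference, g_min = δ_free − σL/E = 1.62 − 0.2965 = 1.323 mm.

g ≈ 1.32 mm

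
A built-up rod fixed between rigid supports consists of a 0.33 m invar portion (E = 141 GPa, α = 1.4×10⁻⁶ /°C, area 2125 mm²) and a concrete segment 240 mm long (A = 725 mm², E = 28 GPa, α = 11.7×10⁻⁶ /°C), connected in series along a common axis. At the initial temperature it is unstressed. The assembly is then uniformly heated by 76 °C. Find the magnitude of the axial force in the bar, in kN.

P ≈ 19.2 kN (compressive)

With the walls removed the bar would change length by δ_free = Σ αᵢΔT Lᵢ = 1.4×10⁻⁶×76×330 + 11.7×10⁻⁶×76×240 = 0.2485 mm.
The rigid supports impose zero overall length change; the single axial force P common to all segments must satisfy P Σ Lᵢ/(AᵢEᵢ) = δ_free.
The series flexibility is Σ Lᵢ/(AᵢEᵢ) = 330/(2125×141×10³) + 240/(725×28×10³) = 1.292×10⁻⁵ mm/N.
Hence P = δ_free / Σ(L/AE) = 0.2485/1.292×10⁻⁵ = 19.23 kN (compressive).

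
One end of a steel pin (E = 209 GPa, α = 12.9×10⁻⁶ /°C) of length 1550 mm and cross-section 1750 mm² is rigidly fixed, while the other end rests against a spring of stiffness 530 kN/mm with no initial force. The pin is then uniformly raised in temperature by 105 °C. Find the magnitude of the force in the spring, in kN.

P ≈ 343 kN

The unrestrained thermal change is αΔT L = 12.9×10⁻⁶ × 105 × 1550 = 2.099 mm.
Let P be the compressive force at the spring. The pin shortens elastically by PL/(AE) and the spring compresses by P/k; together these equal δ_free.
So P = δ_free / [L/(AE) + 1/k] = 2.099 / [ 1550/(1750×209×10³) + 1/(530×10³) ].
P = 2.099 / 6.125×10⁻⁶ = 342800 N.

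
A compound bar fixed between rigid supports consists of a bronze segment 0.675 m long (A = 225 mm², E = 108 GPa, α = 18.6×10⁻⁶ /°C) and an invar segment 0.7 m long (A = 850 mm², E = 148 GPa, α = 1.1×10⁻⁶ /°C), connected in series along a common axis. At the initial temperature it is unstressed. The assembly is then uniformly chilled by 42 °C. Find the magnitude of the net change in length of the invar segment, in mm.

With the walls removed the bar would change length by δ_free = Σ αᵢΔT Lᵢ = 18.6×10⁻⁶×42×675 + 1.1×10⁻⁶×42×700 = 0.5597 mm.
Since the ends are fixed, an axial force P builds up, equal in every segment, with P · Σ Lᵢ/(AᵢEᵢ) = δ_free.
Σ Lᵢ/(AᵢEᵢ) = 675/(225×108×10³) + 700/(850×148×10³) = 3.334×10⁻⁵ mm/N.
P = 0.5597 / 3.334×10⁻⁵ = 16790 N = 16.79 kN, tensile.
For the invar segment, free thermal change = 1.1×10⁻⁶×42×700 = 0.03234 mm and elastic change from P = 16790×700/(850×148×10³) = 0.0934 mm; these oppose, so the net change is 0.0611 mm (segment lengthens).

|ΔL| ≈ 0.0611 mm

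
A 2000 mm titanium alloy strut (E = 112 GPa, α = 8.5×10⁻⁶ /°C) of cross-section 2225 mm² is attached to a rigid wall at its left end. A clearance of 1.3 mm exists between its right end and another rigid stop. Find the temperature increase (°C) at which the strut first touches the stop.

ΔT ≈ 76.5 °C

Contact occurs when the free expansion equals the gap: αΔT L = 1.3 mm.
So ΔT = g/(αL) = 1.3/(8.5×10⁻⁶ × 2000) = 76.47 °C.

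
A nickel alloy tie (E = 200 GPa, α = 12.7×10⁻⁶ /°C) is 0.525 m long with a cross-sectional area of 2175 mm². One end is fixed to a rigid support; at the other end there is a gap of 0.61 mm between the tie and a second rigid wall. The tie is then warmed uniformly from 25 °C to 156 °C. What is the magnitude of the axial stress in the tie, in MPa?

σ ≈ 100 MPa (compressive)

Free thermal elongation = αΔT L = 12.7×10⁻⁶ × 131 × 525 = 0.8734 mm.
This exceeds the 0.61 mm gap, so the wall pushes back. The portion of expansion that must be recovered elastically is δ_free − gap = 0.8734 − 0.61 = 0.2634 mm.
So σ = E(δ_free − g)/L = 200×10³ × 0.2634/525 = 100.4 MPa.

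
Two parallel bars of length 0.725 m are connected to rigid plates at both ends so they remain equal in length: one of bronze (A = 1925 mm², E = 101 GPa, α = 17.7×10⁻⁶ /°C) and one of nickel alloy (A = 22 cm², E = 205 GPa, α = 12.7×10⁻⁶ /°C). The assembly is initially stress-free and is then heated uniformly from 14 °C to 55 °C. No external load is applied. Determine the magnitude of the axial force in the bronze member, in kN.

Both members must finish at the same length. With the larger α, the bronze tends to over-expand; the plates restrain it, putting the bronze in compression and the nickel alloy in tension. With no external load the two internal forces are equal and opposite, magnitude P.
Compatibility of the two members (thermal + elastic change equal): (α₁ − α₂)ΔT = P·[1/(A₁E₁) + 1/(A₂E₂)].
|α₁ − α₂|·ΔT = 5×10⁻⁶ × 41 = 0.000205.
1/(A₁E₁) + 1/(A₂E₂) = 1/(1925×101×10³) + 1/(2200×205×10³) = 7.361×10⁻⁹ N⁻¹.
P = 0.000205 / 7.361×10⁻⁹ = 27850 N = 27.85 kN.

P ≈ 27.9 kN (compressive in the bronze)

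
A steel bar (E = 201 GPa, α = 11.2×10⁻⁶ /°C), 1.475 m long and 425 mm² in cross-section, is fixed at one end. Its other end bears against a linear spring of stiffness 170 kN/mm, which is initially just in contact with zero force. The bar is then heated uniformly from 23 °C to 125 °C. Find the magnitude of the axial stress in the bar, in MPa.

σ ≈ 171 MPa (compressive)

The unrestrained thermal change is αΔT L = 11.2×10⁻⁶ × 102 × 1475 = 1.685 mm.
Let P be the compressive force at the spring. The bar shortens elastically by PL/(AE) and the spring compresses by P/k; together these equal δ_free.
So P = δ_free / [L/(AE) + 1/k] = 1.685 / [ 1475/(425×201×10³) + 1/(170×10³) ].
P = 1.685 / 2.315×10⁻⁵ = 72790 N.
σ = P/A = 72790/425 = 171.3 MPa.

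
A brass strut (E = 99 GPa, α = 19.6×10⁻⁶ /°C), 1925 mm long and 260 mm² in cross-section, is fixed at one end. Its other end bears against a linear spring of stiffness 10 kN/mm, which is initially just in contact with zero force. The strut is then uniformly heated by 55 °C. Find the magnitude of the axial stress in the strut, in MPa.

The unrestrained thermal change is αΔT L = 19.6×10⁻⁶ × 55 × 1925 = 2.075 mm.
Let P be the compressive force at the spring. The strut shortens elastically by PL/(AE) and the spring compresses by P/k; together these equal δ_free.
P [ L/(AE) + 1/k ] = δ_free → P [ 1925/(260×99×10³) + 1/(10×10³) ] = 2.075.
P = 2.075 / 0.0001748 = 11870 N.
σ = P/A = 11870/260 = 45.66 MPa.

σ ≈ 45.7 MPa (compressive)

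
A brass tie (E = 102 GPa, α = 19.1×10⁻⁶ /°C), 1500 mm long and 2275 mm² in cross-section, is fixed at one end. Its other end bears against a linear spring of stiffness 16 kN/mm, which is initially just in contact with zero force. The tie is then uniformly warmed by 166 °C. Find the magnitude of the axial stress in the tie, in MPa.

Free thermal expansion: δ_free = αΔT L = 19.1×10⁻⁶ × 166 × 1500 = 4.756 mm.
Let P be the compressive force at the spring. The tie shortens elastically by PL/(AE) and the spring compresses by P/k; together these equal δ_free.
So P = δ_free / [L/(AE) + 1/k] = 4.756 / [ 1500/(2275×102×10³) + 1/(16×10³) ].
P = 4.756 / 6.896×10⁻⁵ = 68960 N.
σ = P/A = 68960/2275 = 30.31 MPa.

σ ≈ 30.3 MPa (compressive)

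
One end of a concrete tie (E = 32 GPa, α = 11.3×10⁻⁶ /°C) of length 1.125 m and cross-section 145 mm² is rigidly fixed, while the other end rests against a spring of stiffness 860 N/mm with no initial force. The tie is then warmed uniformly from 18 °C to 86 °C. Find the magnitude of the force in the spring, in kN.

P ≈ 0.615 kN

If the spring were absent the tie would lengthen by αΔT L = 11.3×10⁻⁶ × 68 × 1125 = 0.8645 mm.
With a force P in the spring, the elastic change of the tie is PL/(AE) and that of the spring is P/k; compatibility requires their sum to equal δ_free.
P [ L/(AE) + 1/k ] = δ_free → P [ 1125/(145×32×10³) + 1/(860) ] = 0.8645.
P = 0.8645 / 0.001405 = 615.2 N.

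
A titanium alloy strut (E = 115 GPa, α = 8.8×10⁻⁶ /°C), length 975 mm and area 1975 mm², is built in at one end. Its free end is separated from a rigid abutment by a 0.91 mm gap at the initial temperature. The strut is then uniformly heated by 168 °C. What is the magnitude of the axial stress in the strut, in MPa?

σ ≈ 62.7 MPa (compressive)

Free thermal elongation = αΔT L = 8.8×10⁻⁶ × 168 × 975 = 1.441 mm.
After closing the 0.91 mm clearance, 1.441 − 0.91 = 0.5314 mm of expansion remains to be suppressed by the wall.
So σ = E(δ_free − g)/L = 115×10³ × 0.5314/975 = 62.68 MPa.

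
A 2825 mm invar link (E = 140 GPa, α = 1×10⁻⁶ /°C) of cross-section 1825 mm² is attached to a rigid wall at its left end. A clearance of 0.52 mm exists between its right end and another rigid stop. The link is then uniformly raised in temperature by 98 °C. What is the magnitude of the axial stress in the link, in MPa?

σ ≈ 0 MPa

Free thermal elongation = αΔT L = 1×10⁻⁶ × 98 × 2825 = 0.2768 mm.
This is smaller than the 0.52 mm clearance, so the link expands freely without reaching the stop — the stress is zero.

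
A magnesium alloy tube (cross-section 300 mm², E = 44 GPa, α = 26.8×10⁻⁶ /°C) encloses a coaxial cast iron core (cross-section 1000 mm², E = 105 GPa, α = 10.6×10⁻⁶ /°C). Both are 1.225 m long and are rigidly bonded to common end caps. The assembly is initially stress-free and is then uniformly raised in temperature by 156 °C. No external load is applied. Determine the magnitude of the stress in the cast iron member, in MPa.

σ ≈ 29.6 MPa (tensile)

Both members must finish at the same length. With the larger α, the magnesium alloy tends to over-expand; the plates restrain it, putting the magnesium alloy in compression and the cast iron in tension. With no external load the two internal forces are equal and opposite, magnitude P.
Equating the net (thermal + elastic) strains gives |α₁ − α₂|·ΔT = P·[1/(A₁E₁) + 1/(A₂E₂)].
|α₁ − α₂|·ΔT = 16.2×10⁻⁶ × 156 = 0.002527.
1/(A₁E₁) + 1/(A₂E₂) = 1/(300×44×10³) + 1/(1000×105×10³) = 8.528×10⁻⁸ N⁻¹.
P = 0.002527 / 8.528×10⁻⁸ = 29630 N = 29.63 kN.
σ_{cast iron} = P/A₂ = 29630/1000 = 29.63 MPa, tensile.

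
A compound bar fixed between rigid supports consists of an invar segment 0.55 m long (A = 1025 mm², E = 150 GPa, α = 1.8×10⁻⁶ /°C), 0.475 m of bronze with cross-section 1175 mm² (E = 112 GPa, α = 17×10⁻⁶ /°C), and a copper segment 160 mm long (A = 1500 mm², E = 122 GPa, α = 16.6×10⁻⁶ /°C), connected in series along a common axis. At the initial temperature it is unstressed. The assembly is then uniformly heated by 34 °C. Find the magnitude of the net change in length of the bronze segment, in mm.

|ΔL| ≈ 0.0961 mm

With the walls removed the bar would change length by δ_free = Σ αᵢΔT Lᵢ = 1.8×10⁻⁶×34×550 + 17×10⁻⁶×34×475 + 16.6×10⁻⁶×34×160 = 0.3985 mm.
The rigid supports impose zero overall length change; the single axial force P common to all segments must satisfy P Σ Lᵢ/(AᵢEᵢ) = δ_free.
Σ Lᵢ/(AᵢEᵢ) = 550/(1025×150×10³) + 475/(1175×112×10³) + 160/(1500×122×10³) = 8.061×10⁻⁶ mm/N.
Hence P = δ_free / Σ(L/AE) = 0.3985/8.061×10⁻⁶ = 49.44 kN (compressive).
For the bronze segment, free thermal change = 17×10⁻⁶×34×475 = 0.2745 mm and elastic change from P = 49440×475/(1175×112×10³) = 0.1784 mm; these oppose, so the net change is 0.0961 mm (segment lengthens).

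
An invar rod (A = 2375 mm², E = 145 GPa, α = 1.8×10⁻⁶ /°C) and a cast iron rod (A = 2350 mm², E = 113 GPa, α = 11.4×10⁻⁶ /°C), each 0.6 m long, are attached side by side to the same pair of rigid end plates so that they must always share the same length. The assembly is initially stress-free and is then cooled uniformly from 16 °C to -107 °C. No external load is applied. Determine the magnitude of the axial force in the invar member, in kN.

The cast iron has the larger α, so on cooling it would change length more than the invar if both were free. The rigid plates force a common final length, so the cast iron is put into tension and the invar into compression, with equal and opposite forces P (no external load).
Compatibility of the two members (thermal + elastic change equal): (α₁ − α₂)ΔT = P·[1/(A₁E₁) + 1/(A₂E₂)].
|α₁ − α₂|·ΔT = 9.6×10⁻⁶ × 123 = 0.001181.
1/(A₁E₁) + 1/(A₂E₂) = 1/(2375×145×10³) + 1/(2350×113×10³) = 6.67×10⁻⁹ N⁻¹.
So P = 0.001181 / 6.67×10⁻⁹ = 177 kN.

P ≈ 177 kN (compressive in the invar)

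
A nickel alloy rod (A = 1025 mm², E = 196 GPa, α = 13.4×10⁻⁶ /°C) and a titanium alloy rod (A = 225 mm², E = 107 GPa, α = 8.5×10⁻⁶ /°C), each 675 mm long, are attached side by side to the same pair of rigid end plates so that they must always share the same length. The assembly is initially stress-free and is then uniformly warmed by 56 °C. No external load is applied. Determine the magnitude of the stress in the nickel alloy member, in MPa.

The nickel alloy has the larger α, so on heating it would change length more than the titanium alloy if both were free. The rigid plates force a common final length, so the nickel alloy is put into compression and the titanium alloy into tension, with equal and opposite forces P (no external load).
Setting the final lengths equal and cancelling L: (α₁ − α₂)ΔT = P/(A₁E₁) + P/(A₂E₂).
|α₁ − α₂|·ΔT = 4.9×10⁻⁶ × 56 = 0.0002744.
1/(A₁E₁) + 1/(A₂E₂) = 1/(1025×196×10³) + 1/(225×107×10³) = 4.651×10⁻⁸ N⁻¹.
So P = 0.0002744 / 4.651×10⁻⁸ = 5.899 kN.
σ_{nickel alloy} = P/A₁ = 5899/1025 = 5.755 MPa, compressive.

σ ≈ 5.76 MPa (compressive)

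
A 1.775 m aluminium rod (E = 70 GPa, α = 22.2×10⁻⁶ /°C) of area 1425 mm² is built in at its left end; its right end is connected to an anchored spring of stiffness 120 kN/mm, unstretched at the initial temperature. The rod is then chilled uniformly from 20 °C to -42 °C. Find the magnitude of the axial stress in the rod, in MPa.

Free thermal contraction: δ_free = αΔT L = 22.2×10⁻⁶ × 62 × 1775 = 2.443 mm.
With a force P in the spring, the elastic change of the rod is PL/(AE) and that of the spring is P/k; compatibility requires their sum to equal δ_free.
P [ L/(AE) + 1/k ] = δ_free → P [ 1775/(1425×70×10³) + 1/(120×10³) ] = 2.443.
P = 2.443 / 2.613×10⁻⁵ = 93510 N.
σ = P/A = 93510/1425 = 65.62 MPa.

σ ≈ 65.6 MPa (tensile)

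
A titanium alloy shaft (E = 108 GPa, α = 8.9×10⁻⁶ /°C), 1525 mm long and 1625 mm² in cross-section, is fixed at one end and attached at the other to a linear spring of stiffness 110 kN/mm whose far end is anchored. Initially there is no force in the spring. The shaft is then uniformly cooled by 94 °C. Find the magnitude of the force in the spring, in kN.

Free thermal contraction: δ_free = αΔT L = 8.9×10⁻⁶ × 94 × 1525 = 1.276 mm.
Let P be the tensile force in the spring. The shaft extends elastically by PL/(AE) and the spring stretches by P/k; together these equal δ_free.
P [ L/(AE) + 1/k ] = δ_free → P [ 1525/(1625×108×10³) + 1/(110×10³) ] = 1.276.
P = 1.276 / 1.778×10⁻⁵ = 71750 N.

P ≈ 71.8 kN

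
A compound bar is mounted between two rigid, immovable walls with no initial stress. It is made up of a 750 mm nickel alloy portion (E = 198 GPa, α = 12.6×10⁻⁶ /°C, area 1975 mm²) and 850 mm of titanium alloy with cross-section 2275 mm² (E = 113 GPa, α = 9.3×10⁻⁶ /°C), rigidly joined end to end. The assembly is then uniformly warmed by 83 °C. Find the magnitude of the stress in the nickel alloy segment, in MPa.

Free thermal expansion of the whole bar: Σ αᵢΔT Lᵢ = 12.6×10⁻⁶×83×750 + 9.3×10⁻⁶×83×850 = 1.44 mm.
Since the ends are fixed, an axial force P builds up, equal in every segment, with P · Σ Lᵢ/(AᵢEᵢ) = δ_free.
The series flexibility is Σ Lᵢ/(AᵢEᵢ) = 750/(1975×198×10³) + 850/(2275×113×10³) = 5.224×10⁻⁶ mm/N.
So P = 1.44 / 5.224×10⁻⁶ = 275.7 kN, compressive.
σ_{nickel alloy} = P / A = 275700 / 1975 = 139.6 MPa.

σ ≈ 140 MPa (compressive)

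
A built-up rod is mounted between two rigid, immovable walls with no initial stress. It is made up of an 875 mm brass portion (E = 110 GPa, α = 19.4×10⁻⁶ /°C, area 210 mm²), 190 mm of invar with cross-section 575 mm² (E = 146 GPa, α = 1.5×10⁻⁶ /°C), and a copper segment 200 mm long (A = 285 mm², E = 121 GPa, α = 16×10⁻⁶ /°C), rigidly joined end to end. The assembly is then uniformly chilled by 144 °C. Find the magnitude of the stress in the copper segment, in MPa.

If the supports were absent, the total length change would be Σ αᵢΔT Lᵢ = 19.4×10⁻⁶×144×875 + 1.5×10⁻⁶×144×190 + 16×10⁻⁶×144×200 = 2.946 mm.
The rigid supports impose zero overall length change; the single axial force P common to all segments must satisfy P Σ Lᵢ/(AᵢEᵢ) = δ_free.
Σ Lᵢ/(AᵢEᵢ) = 875/(210×110×10³) + 190/(575×146×10³) + 200/(285×121×10³) = 4.594×10⁻⁵ mm/N.
P = 2.946 / 4.594×10⁻⁵ = 64130 N = 64.13 kN, tensile.
σ_{copper} = P / A = 64130 / 285 = 225 MPa.

σ ≈ 225 MPa (tensile)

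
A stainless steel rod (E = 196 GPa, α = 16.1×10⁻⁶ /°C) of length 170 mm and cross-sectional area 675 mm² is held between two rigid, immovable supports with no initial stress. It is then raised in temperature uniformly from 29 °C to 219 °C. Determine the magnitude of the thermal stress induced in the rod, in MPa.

Because both ends are immovable the net strain is zero, and the suppressed thermal strain is αΔT = 16.1×10⁻⁶ × 190 = 3059×10⁻⁶.
Hence σ = E·αΔT = 196×10³ × 3059×10⁻⁶ = 599.6 MPa, compressive.

σ ≈ 600 MPa (compressive)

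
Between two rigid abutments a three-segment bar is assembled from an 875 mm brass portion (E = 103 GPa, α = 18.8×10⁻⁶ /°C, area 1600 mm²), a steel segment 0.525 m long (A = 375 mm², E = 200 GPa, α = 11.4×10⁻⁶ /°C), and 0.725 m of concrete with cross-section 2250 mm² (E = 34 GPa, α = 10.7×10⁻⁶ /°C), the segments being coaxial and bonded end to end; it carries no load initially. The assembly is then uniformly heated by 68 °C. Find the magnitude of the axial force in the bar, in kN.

If the supports were absent, the total length change would be Σ αᵢΔT Lᵢ = 18.8×10⁻⁶×68×875 + 11.4×10⁻⁶×68×525 + 10.7×10⁻⁶×68×725 = 2.053 mm.
Since the ends are fixed, an axial force P builds up, equal in every segment, with P · Σ Lᵢ/(AᵢEᵢ) = δ_free.
The series flexibility is Σ Lᵢ/(AᵢEᵢ) = 875/(1600×103×10³) + 525/(375×200×10³) + 725/(2250×34×10³) = 2.179×10⁻⁵ mm/N.
P = 2.053 / 2.179×10⁻⁵ = 94240 N = 94.24 kN, compressive.

P ≈ 94.2 kN (compressive)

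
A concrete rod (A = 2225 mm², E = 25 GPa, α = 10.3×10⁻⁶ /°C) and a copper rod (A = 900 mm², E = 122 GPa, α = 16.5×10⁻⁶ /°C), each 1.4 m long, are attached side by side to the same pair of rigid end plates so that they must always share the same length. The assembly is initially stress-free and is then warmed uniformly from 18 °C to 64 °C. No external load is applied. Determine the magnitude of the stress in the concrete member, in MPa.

Both members must finish at the same length. With the larger α, the copper tends to over-expand; the plates restrain it, putting the copper in compression and the concrete in tension. With no external load the two internal forces are equal and opposite, magnitude P.
Setting the final lengths equal and cancelling L: (α₁ − α₂)ΔT = P/(A₁E₁) + P/(A₂E₂).
|α₁ − α₂|·ΔT = 6.2×10⁻⁶ × 46 = 0.0002852.
1/(A₁E₁) + 1/(A₂E₂) = 1/(2225×25×10³) + 1/(900×122×10³) = 2.708×10⁻⁸ N⁻¹.
So P = 0.0002852 / 2.708×10⁻⁸ = 10.53 kN.
σ_{concrete} = P/A₁ = 10530/2225 = 4.733 MPa, tensile.

σ ≈ 4.73 MPa (tensile)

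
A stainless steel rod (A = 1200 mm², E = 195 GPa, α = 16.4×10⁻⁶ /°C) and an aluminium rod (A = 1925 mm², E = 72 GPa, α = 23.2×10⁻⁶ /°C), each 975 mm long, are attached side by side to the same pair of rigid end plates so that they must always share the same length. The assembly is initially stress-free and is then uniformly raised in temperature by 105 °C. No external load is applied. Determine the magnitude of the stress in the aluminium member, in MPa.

σ ≈ 32.3 MPa (compressive)

The aluminium has the larger α, so on heating it would change length more than the stainless steel if both were free. The rigid plates force a common final length, so the aluminium is put into compression and the stainless steel into tension, with equal and opposite forces P (no external load).
Compatibility of the two members (thermal + elastic change equal): (α₁ − α₂)ΔT = P·[1/(A₁E₁) + 1/(A₂E₂)].
|α₁ − α₂|·ΔT = 6.8×10⁻⁶ × 105 = 0.000714.
1/(A₁E₁) + 1/(A₂E₂) = 1/(1200×195×10³) + 1/(1925×72×10³) = 1.149×10⁻⁸ N⁻¹.
P = 0.000714 / 1.149×10⁻⁸ = 62150 N = 62.15 kN.
σ_{aluminium} = P/A₂ = 62150/1925 = 32.29 MPa, compressive.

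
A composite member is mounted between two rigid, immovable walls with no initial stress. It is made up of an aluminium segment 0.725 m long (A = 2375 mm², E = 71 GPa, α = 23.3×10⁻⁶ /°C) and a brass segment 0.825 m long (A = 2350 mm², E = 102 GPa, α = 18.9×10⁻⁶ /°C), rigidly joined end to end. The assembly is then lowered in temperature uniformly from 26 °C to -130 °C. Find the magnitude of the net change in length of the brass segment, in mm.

|ΔL| ≈ 0.179 mm

With the walls removed the bar would change length by δ_free = Σ αᵢΔT Lᵢ = 23.3×10⁻⁶×156×725 + 18.9×10⁻⁶×156×825 = 5.068 mm.
The rigid supports impose zero overall length change; the single axial force P common to all segments must satisfy P Σ Lᵢ/(AᵢEᵢ) = δ_free.
Σ Lᵢ/(AᵢEᵢ) = 725/(2375×71×10³) + 825/(2350×102×10³) = 7.741×10⁻⁶ mm/N.
Hence P = δ_free / Σ(L/AE) = 5.068/7.741×10⁻⁶ = 654.6 kN (tensile).
For the brass segment, free thermal change = 18.9×10⁻⁶×156×825 = 2.432 mm and elastic change from P = 654600×825/(2350×102×10³) = 2.253 mm; these oppose, so the net change is 0.179 mm (segment shortens).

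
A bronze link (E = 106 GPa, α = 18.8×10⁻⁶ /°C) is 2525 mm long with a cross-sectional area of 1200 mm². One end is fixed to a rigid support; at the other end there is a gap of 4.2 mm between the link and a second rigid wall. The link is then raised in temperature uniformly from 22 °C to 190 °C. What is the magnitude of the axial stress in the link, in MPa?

Unrestrained expansion: δ_free = αΔT L = 18.8×10⁻⁶ × 168 × 2525 = 7.975 mm.
The gap closes (δ_free > 4.2 mm) and the wall then resists a further 7.975 − 4.2 = 3.775 mm of expansion.
Compatibility: PL/(AE) = 3.775 mm, so σ = P/A = E × (3.775/2525) = 158.5 MPa.

σ ≈ 158 MPa (compressive)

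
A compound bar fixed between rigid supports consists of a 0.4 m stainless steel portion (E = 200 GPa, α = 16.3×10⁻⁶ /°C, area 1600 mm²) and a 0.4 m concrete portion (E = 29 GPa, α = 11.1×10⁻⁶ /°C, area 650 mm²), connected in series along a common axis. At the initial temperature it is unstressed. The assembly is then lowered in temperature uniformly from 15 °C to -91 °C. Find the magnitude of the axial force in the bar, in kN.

P ≈ 51.7 kN (tensile)

With the walls removed the bar would change length by δ_free = Σ αᵢΔT Lᵢ = 16.3×10⁻⁶×106×400 + 11.1×10⁻⁶×106×400 = 1.162 mm.
Since the ends are fixed, an axial force P builds up, equal in every segment, with P · Σ Lᵢ/(AᵢEᵢ) = δ_free.
Σ Lᵢ/(AᵢEᵢ) = 400/(1600×200×10³) + 400/(650×29×10³) = 2.247×10⁻⁵ mm/N.
P = 1.162 / 2.247×10⁻⁵ = 51700 N = 51.7 kN, tensile.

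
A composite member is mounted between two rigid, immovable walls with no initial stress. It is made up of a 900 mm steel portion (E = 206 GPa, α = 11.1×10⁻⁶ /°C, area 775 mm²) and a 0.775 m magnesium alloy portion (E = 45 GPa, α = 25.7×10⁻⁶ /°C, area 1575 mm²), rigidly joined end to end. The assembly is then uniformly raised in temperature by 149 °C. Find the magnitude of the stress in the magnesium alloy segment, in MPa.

σ ≈ 171 MPa (compressive)

With the walls removed the bar would change length by δ_free = Σ αᵢΔT Lᵢ = 11.1×10⁻⁶×149×900 + 25.7×10⁻⁶×149×775 = 4.456 mm.
Since the ends are fixed, an axial force P builds up, equal in every segment, with P · Σ Lᵢ/(AᵢEᵢ) = δ_free.
The series flexibility is Σ Lᵢ/(AᵢEᵢ) = 900/(775×206×10³) + 775/(1575×45×10³) = 1.657×10⁻⁵ mm/N.
P = 4.456 / 1.657×10⁻⁵ = 268900 N = 268.9 kN, compressive.
σ_{magnesium alloy} = P / A = 268900 / 1575 = 170.7 MPa.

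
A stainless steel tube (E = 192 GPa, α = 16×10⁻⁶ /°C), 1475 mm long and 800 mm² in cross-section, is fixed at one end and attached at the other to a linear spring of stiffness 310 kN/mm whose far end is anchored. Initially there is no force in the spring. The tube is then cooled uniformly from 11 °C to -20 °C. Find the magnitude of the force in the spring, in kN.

The unrestrained thermal change is αΔT L = 16×10⁻⁶ × 31 × 1475 = 0.7316 mm.
Let P be the tensile force in the spring. The tube extends elastically by PL/(AE) and the spring stretches by P/k; together these equal δ_free.
P [ L/(AE) + 1/k ] = δ_free → P [ 1475/(800×192×10³) + 1/(310×10³) ] = 0.7316.
P = 0.7316 / 1.283×10⁻⁵ = 57030 N.

P ≈ 57 kN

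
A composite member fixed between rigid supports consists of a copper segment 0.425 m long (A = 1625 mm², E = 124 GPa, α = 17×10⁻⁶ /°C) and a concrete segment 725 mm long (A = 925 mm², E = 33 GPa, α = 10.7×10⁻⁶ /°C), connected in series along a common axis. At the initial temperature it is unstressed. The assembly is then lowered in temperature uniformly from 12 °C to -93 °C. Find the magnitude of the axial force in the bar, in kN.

P ≈ 60.8 kN (tensile)

If the supports were absent, the total length change would be Σ αᵢΔT Lᵢ = 17×10⁻⁶×105×425 + 10.7×10⁻⁶×105×725 = 1.573 mm.
The walls prevent any net length change, so an axial force P (same in every segment) develops. Compatibility: P · Σ Lᵢ/(AᵢEᵢ) = δ_free.
The series flexibility is Σ Lᵢ/(AᵢEᵢ) = 425/(1625×124×10³) + 725/(925×33×10³) = 2.586×10⁻⁵ mm/N.
P = 1.573 / 2.586×10⁻⁵ = 60830 N = 60.83 kN, tensile.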